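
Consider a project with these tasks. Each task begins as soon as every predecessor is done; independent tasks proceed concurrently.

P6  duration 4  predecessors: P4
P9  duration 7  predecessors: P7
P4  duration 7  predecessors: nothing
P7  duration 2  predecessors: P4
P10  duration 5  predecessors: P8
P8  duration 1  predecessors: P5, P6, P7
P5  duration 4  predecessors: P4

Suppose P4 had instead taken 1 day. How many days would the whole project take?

Critical path before the change: P4→P5→P8→P10 = 7+4+1+5 = 17 giving 17 days.
P4 lies on that path, so at 1 day the path becomes 11 days.
That remains the longest chain; total 11 days.

11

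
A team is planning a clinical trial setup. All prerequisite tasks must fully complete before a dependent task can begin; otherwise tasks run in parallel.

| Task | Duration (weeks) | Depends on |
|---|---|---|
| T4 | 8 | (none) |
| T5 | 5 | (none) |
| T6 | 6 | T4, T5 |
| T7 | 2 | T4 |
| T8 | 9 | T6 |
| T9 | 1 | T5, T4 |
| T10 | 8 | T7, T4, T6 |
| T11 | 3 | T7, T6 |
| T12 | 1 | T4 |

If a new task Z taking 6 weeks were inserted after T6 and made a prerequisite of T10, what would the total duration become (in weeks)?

Originally the clinical trial setup takes 23 weeks.
With Z inserted, T10 now waits for max(T7, T4, T6, Z).
New critical path: T4→T6→Z→T10 = 8+6+6+8 = 28 ⇒ 28 weeks.

28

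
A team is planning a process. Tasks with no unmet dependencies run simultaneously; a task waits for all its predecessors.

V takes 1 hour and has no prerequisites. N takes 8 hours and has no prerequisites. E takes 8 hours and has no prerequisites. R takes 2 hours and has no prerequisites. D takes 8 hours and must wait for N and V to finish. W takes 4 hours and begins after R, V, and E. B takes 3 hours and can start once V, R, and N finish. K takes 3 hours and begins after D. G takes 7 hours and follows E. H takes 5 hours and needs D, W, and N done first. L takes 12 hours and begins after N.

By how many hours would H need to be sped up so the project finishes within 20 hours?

1

Current finish: 21 hours; target: 20.
H is on every critical path, so each hour cut from H cuts the finish by one (this holds down to a finish of 20).
Need 21 − 20 = 1 hour off H → H becomes 4 hours, finish becomes 20.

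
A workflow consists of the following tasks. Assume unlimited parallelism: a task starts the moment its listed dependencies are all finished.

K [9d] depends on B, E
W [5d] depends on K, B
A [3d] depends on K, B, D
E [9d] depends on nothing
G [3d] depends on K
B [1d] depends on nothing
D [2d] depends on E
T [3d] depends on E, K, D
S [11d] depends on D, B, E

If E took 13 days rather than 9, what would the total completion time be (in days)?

27

Actual critical path: E→K→W = 9+9+5 = 23 ⇒ 23 days.
E is on the critical path; changing it to 13 makes that path 27 days.
That remains the longest chain; total 27 days.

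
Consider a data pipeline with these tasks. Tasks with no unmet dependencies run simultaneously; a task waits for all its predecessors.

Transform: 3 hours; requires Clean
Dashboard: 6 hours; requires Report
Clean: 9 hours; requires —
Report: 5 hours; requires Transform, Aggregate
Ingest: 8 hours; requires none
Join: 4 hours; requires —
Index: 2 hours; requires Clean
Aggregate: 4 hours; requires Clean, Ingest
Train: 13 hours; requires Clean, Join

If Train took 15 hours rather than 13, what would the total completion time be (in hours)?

As given, the longest chain is Clean→Aggregate→Report→Dashboard = 9+4+5+6 = 24, so the finish is 24 hours.
The longest path through Train is only 22 hours, so Train has float 2.
No other chain overtakes it, so the finish is 24 hours.

24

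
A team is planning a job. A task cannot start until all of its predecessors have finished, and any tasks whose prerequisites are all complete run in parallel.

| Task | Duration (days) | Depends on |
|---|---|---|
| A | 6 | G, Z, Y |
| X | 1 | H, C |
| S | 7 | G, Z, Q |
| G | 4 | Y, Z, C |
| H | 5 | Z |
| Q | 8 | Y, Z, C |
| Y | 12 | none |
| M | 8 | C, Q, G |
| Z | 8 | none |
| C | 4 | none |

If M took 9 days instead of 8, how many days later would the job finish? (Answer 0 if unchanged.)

1

Actual critical path: Y→Q→M = 12+8+8 = 28 ⇒ 28 days.
M lies on that path, so at 9 days the path becomes 29 days.
The critical path is still Y→Q→M; finish is now 29 days.
Change in finish: 29 − 28 = +1 days.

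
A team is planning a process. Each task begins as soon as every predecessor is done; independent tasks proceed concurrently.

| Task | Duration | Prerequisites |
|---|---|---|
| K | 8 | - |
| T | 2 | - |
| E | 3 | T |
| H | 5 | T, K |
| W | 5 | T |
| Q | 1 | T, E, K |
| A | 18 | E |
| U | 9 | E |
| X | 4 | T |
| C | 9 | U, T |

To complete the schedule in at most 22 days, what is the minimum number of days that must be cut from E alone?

Current finish: 23 days; target: 22.
E is on every critical path, so each day cut from E cuts the finish by one (this holds down to a finish of 21).
Need 23 − 22 = 1 day off E → E becomes 2 days, finish becomes 22.

1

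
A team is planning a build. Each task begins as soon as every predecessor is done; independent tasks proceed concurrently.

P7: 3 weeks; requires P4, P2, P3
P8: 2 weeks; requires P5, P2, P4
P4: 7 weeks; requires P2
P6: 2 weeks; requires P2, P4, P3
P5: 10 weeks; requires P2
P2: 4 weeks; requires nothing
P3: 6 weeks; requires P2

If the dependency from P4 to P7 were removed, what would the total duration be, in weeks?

Before: longest chain P2→P5→P8 = 4+10+2 = 16, finish 16.
Without P4→P7, P7's earliest start moves from 11 to 10.
New critical path: P2→P5→P8 = 4+10+2 = 16 ⇒ 16 weeks.

16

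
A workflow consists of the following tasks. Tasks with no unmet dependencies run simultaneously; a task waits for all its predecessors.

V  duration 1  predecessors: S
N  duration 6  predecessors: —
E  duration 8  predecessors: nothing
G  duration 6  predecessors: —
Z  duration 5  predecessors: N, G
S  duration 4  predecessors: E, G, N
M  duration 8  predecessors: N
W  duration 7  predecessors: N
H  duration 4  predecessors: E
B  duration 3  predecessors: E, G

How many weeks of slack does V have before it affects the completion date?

N→M = 6+8 = 14 sets the makespan at 14 weeks.
V finishes as early as 13 and must finish by 14.
Float = 14 − 13 = 1.

1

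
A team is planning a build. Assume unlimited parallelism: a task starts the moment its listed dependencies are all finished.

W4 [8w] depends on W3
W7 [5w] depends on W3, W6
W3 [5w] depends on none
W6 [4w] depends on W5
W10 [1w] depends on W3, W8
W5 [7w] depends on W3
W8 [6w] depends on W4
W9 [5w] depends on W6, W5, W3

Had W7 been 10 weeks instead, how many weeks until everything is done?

26

Actual critical path: W3→W5→W6→W7 = 5+7+4+5 = 21 ⇒ 21 weeks.
Since W7 is critical, the +5 change carries straight to that chain (now 26 weeks).
No other chain overtakes it, so the finish is 26 weeks.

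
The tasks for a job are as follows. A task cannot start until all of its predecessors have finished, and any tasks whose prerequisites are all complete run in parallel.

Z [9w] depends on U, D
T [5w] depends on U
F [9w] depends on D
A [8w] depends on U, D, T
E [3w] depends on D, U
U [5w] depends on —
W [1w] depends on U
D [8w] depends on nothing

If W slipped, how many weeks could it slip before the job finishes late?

U→T→A = 5+5+8 = 18 sets the makespan at 18 weeks.
The longest chain containing W totals 6 weeks.
Slack of W = 17 − 5 = 12 weeks.

12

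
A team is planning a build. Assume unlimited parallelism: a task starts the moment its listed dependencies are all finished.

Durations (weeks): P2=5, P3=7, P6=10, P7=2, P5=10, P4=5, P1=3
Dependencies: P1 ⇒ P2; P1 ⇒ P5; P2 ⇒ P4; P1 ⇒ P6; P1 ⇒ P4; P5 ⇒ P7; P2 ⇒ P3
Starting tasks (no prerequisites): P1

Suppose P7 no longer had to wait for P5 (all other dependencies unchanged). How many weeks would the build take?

15

With the dependency in place, P1→P2→P3 = 3+5+7 = 15 sets the finish at 15 weeks.
Without P5→P7, P7's earliest start moves from 13 to 0.
The longest chain is now P1→P2→P3 = 3+5+7 = 15, so the build takes 15 weeks.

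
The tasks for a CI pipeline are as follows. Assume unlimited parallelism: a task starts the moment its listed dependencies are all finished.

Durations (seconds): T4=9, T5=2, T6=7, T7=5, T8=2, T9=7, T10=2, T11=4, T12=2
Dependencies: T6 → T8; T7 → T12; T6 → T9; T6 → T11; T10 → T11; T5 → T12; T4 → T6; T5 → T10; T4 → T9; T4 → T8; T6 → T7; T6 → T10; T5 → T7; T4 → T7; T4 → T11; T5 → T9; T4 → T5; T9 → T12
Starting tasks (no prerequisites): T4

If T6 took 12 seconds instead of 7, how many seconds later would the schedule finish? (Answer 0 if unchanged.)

5

Critical path before the change: T4→T6→T9→T12 = 9+7+7+2 = 25 giving 25 seconds.
Since T6 is critical, the +5 change carries straight to that chain (now 30 seconds).
That remains the longest chain; total 30 seconds.
Change in finish: 30 − 25 = +5 seconds.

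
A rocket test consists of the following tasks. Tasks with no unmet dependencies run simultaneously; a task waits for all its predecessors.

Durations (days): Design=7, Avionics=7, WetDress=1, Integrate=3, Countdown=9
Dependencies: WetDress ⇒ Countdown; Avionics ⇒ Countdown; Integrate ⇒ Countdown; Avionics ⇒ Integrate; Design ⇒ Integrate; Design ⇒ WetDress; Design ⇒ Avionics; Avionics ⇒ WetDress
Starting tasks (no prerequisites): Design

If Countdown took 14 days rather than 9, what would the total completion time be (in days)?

31

The binding path is Design→Avionics→Integrate→Countdown = 7+7+3+9 = 26; finish at 26 days.
Countdown is on the critical path; changing it to 14 makes that path 31 days.
The critical path is still Design→Avionics→Integrate→Countdown; finish is now 31 days.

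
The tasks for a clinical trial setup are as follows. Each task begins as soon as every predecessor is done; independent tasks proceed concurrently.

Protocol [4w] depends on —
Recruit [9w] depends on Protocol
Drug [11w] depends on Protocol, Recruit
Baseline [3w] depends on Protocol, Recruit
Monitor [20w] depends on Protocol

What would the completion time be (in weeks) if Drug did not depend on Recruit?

24

Before: longest chain Protocol→Recruit→Drug = 4+9+11 = 24, finish 24.
Without Recruit→Drug, Drug's earliest start moves from 13 to 4.
New critical path: Protocol→Monitor = 4+20 = 24 ⇒ 24 weeks.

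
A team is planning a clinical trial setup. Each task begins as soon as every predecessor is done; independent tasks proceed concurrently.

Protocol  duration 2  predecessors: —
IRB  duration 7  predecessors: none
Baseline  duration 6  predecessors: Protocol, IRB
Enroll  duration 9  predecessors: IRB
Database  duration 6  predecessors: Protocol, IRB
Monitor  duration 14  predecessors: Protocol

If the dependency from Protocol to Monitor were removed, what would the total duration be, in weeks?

With the dependency in place, Protocol→Monitor = 2+14 = 16 sets the finish at 16 weeks.
Without Protocol→Monitor, Monitor's earliest start moves from 2 to 0.
The longest chain is now IRB→Enroll = 7+9 = 16, so the schedule takes 16 weeks.

16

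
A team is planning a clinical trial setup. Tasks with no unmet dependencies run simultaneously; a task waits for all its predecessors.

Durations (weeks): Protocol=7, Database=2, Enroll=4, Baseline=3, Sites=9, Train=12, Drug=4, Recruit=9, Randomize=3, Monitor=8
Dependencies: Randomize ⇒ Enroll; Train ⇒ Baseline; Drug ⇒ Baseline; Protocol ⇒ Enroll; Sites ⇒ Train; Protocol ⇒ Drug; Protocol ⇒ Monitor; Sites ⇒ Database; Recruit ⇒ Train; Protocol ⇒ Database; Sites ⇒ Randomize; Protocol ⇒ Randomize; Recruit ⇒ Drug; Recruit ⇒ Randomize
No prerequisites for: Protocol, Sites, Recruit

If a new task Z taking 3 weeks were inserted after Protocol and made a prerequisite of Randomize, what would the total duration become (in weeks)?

24

Originally the plan takes 24 weeks.
With Z inserted, Randomize now waits for max(Sites, Protocol, Recruit, Z).
New critical path: Sites→Train→Baseline = 9+12+3 = 24 ⇒ 24 weeks.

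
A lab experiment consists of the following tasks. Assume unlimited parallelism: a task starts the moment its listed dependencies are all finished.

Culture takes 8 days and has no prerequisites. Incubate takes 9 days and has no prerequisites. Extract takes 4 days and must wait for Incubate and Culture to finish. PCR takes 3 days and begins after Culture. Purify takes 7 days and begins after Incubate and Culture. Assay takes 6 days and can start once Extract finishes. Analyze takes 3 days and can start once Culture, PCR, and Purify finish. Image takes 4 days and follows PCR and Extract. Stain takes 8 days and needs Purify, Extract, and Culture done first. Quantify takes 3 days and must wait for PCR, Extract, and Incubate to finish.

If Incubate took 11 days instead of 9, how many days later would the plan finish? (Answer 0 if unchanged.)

2

Actual critical path: Incubate→Purify→Stain = 9+7+8 = 24 ⇒ 24 days.
Since Incubate is critical, the +2 change carries straight to that chain (now 26 days).
No other chain overtakes it, so the finish is 26 days.
Change in finish: 26 − 24 = +2 days.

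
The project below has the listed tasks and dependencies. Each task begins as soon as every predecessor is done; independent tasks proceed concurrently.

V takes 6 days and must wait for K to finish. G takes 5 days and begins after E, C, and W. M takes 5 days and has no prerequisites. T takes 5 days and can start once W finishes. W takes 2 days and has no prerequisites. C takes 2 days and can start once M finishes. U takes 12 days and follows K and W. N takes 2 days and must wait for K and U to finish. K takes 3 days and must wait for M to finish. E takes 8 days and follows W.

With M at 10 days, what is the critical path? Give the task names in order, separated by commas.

M, K, U, N

Critical path before the change: M→K→U→N = 5+3+12+2 = 22 giving 22 days.
M lies on that path, so at 10 days the path becomes 27 days.
That remains the longest chain; total 27 days.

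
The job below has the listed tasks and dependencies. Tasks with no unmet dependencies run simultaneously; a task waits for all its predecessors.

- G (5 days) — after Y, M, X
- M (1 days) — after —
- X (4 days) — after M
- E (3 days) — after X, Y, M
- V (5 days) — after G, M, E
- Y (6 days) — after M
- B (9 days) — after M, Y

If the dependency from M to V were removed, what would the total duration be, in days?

17

With the dependency in place, M→Y→G→V = 1+6+5+5 = 17 sets the finish at 17 days.
Dropping M→V doesn't change V's earliest start (12); another predecessor still binds.
New critical path: M→Y→G→V = 1+6+5+5 = 17 ⇒ 17 days.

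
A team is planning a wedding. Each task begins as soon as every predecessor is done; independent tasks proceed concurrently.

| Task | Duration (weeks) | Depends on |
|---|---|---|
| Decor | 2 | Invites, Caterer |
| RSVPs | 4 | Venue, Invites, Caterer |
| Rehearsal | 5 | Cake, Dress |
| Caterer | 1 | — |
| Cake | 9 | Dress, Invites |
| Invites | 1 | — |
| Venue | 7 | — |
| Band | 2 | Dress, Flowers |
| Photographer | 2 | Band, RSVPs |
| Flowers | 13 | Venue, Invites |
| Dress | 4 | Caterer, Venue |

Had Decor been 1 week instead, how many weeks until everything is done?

25

The binding path is Venue→Dress→Cake→Rehearsal = 7+4+9+5 = 25; finish at 25 weeks.
Decor is off the critical path — its longest chain is 3 weeks, giving 22 of slack.
The critical path is still Venue→Dress→Cake→Rehearsal; finish is now 25 weeks.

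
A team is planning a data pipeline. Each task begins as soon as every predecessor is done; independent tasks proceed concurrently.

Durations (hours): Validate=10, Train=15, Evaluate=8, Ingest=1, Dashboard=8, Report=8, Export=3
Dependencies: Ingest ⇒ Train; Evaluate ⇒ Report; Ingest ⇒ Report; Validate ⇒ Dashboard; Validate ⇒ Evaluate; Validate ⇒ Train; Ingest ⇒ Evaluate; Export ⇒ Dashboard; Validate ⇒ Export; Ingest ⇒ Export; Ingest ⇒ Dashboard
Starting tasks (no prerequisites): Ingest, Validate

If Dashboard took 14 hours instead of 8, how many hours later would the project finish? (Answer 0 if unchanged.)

As given, the longest chain is Validate→Evaluate→Report = 10+8+8 = 26, so the finish is 26 hours.
Dashboard has 5 hours of float (longest path through it is 21).
Now Validate→Export→Dashboard = 10+3+14 = 27 is longest, so the finish becomes 27 hours.
Change in finish: 27 − 26 = +1 hours.

1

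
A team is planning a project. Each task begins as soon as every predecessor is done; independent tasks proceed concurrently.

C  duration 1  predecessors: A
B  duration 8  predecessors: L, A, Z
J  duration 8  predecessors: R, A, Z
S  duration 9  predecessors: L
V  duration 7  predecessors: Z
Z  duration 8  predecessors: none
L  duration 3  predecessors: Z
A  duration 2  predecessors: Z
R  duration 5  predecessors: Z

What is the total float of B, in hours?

2

Critical path: Z→R→J = 8+5+8 = 21, so the finish is 21 hours.
The longest chain containing B totals 19 hours.
Slack of B = 13 − 11 = 2 hours.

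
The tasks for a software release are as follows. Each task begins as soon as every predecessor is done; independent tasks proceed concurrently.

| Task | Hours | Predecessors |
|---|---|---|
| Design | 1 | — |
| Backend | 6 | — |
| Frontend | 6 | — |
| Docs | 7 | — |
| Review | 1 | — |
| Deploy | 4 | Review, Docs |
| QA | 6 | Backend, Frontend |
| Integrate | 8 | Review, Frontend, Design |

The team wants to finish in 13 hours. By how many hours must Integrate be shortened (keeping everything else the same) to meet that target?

1

Current finish: 14 hours; target: 13.
Integrate is on every critical path, so each hour cut from Integrate cuts the finish by one (this holds down to a finish of 12).
Need 14 − 13 = 1 hour off Integrate → Integrate becomes 7 hours, finish becomes 13.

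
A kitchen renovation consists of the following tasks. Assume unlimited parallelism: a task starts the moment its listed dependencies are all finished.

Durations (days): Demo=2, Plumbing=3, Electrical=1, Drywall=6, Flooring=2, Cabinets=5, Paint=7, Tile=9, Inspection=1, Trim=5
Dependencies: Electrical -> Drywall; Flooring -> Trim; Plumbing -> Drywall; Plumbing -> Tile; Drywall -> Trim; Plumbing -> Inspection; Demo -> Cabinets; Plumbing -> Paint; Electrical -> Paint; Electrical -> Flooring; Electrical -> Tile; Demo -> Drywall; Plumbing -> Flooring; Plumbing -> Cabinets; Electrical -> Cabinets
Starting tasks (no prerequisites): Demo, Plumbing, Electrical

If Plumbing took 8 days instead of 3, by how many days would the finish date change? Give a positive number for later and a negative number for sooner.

Critical path before the change: Plumbing→Drywall→Trim = 3+6+5 = 14 giving 14 days.
Plumbing lies on that path, so at 8 days the path becomes 19 days.
No other chain overtakes it, so the finish is 19 days.
Change in finish: 19 − 14 = +5 days.

5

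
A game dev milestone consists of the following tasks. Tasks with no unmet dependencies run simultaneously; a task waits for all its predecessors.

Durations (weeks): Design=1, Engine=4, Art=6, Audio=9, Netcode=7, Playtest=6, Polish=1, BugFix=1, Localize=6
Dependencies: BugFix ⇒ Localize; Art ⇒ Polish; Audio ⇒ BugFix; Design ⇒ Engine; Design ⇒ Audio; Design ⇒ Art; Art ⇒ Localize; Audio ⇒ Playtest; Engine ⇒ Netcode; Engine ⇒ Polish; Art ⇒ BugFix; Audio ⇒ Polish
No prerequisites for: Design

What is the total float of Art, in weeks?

Design→Audio→BugFix→Localize = 1+9+1+6 = 17 sets the makespan at 17 weeks.
Art finishes as early as 7 and must finish by 10.
So Art can slip 10 − 7 = 3 weeks.

3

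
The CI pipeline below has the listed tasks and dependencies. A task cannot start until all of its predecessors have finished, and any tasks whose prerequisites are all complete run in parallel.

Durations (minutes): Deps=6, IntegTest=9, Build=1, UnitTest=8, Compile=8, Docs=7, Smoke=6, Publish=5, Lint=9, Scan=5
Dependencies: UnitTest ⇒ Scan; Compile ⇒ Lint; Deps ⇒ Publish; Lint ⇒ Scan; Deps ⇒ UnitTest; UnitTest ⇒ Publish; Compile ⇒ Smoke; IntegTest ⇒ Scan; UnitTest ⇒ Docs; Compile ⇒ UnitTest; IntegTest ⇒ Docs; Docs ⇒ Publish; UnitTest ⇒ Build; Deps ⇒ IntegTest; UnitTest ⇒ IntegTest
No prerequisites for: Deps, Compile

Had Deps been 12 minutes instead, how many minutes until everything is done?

41

The binding path is Compile→UnitTest→IntegTest→Docs→Publish = 8+8+9+7+5 = 37; finish at 37 minutes.
Deps has 2 minutes of float (longest path through it is 35).
Now Deps→UnitTest→IntegTest→Docs→Publish = 12+8+9+7+5 = 41 is longest, so the finish becomes 41 minutes.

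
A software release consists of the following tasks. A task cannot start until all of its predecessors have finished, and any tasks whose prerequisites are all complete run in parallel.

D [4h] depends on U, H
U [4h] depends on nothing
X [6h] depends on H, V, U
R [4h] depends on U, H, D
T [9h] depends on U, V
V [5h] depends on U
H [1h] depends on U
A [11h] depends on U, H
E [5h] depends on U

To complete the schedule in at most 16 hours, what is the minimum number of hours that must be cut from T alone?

Current finish: 18 hours; target: 16.
T is on every critical path, so each hour cut from T cuts the finish by one (this holds down to a finish of 16).
Need 18 − 16 = 2 hours off T → T becomes 7 hours, finish becomes 16.

2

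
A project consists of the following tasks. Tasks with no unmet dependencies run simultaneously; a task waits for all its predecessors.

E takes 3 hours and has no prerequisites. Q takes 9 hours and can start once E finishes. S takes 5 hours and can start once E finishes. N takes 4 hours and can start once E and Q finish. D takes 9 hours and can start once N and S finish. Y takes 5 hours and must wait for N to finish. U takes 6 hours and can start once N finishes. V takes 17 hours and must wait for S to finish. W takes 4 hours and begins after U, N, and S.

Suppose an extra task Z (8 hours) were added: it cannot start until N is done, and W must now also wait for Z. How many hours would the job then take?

28

Originally the job takes 26 hours.
With Z inserted, W now waits for max(U, N, S, Z).
New critical path: E→Q→N→Z→W = 3+9+4+8+4 = 28 ⇒ 28 hours.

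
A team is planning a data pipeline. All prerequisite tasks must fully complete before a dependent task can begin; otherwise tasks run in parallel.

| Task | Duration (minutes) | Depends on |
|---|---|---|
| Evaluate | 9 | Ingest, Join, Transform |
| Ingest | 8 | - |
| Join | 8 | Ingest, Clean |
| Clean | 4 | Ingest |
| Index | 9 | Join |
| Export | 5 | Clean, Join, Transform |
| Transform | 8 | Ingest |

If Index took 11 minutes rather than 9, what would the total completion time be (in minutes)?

31

As given, the longest chain is Ingest→Clean→Join→Index = 8+4+8+9 = 29, so the finish is 29 minutes.
Since Index is critical, the +2 change carries straight to that chain (now 31 minutes).
The critical path is still Ingest→Clean→Join→Index; finish is now 31 minutes.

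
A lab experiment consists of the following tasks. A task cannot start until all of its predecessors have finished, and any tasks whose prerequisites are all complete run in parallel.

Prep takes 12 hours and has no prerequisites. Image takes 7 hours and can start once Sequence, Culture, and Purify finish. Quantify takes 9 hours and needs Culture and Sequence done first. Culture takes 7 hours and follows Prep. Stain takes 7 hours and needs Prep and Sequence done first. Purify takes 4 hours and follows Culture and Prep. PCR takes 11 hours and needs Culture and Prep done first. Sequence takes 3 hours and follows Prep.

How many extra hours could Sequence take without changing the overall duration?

Critical path: Prep→Culture→PCR = 12+7+11 = 30, so the finish is 30 hours.
The longest chain containing Sequence totals 24 hours.
So Sequence can slip 21 − 15 = 6 hours.

6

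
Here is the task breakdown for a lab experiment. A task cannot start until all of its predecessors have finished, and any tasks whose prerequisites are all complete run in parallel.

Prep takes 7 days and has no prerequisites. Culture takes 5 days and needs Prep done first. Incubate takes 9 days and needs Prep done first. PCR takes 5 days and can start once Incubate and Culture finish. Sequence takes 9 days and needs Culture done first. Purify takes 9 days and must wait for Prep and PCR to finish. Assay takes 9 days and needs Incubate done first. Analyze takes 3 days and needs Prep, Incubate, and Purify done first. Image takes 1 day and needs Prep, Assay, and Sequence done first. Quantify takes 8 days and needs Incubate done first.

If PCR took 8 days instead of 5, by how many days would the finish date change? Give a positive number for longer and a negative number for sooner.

Baseline: Prep→Incubate→PCR→Purify→Analyze = 7+9+5+9+3 = 33 → 33 days.
PCR is on the critical path; changing it to 8 makes that path 36 days.
No other chain overtakes it, so the finish is 36 days.
Change in finish: 36 − 33 = +3 days.

3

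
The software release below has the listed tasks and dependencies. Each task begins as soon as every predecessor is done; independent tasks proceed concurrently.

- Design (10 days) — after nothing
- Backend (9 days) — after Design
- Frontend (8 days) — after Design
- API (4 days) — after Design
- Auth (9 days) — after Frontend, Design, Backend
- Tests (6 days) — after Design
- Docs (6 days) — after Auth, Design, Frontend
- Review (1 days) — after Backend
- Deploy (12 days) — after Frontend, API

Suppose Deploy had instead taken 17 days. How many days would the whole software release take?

Critical path before the change: Design→Backend→Auth→Docs = 10+9+9+6 = 34 giving 34 days.
Deploy has 4 days of float (longest path through it is 30).
New critical path: Design→Frontend→Deploy = 10+8+17 = 35 ⇒ 35 days.

35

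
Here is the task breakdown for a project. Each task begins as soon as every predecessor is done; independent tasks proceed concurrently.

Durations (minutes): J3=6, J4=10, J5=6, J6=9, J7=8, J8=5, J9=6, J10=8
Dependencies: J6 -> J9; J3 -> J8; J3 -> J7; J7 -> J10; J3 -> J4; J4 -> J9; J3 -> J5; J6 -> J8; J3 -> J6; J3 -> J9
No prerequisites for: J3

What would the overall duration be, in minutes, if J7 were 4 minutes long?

The binding path is J3→J7→J10 = 6+8+8 = 22; finish at 22 minutes.
Since J7 is critical, the -4 change carries straight to that chain (now 18 minutes).
Now J3→J4→J9 = 6+10+6 = 22 is longest, so the finish becomes 22 minutes.

22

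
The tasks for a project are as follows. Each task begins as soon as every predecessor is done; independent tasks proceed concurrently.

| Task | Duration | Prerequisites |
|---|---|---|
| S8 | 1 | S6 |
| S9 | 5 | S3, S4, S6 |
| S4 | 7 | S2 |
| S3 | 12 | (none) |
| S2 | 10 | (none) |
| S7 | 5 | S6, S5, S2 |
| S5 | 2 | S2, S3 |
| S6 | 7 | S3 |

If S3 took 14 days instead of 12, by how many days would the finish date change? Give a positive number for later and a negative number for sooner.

2

As given, the longest chain is S3→S6→S7 = 12+7+5 = 24, so the finish is 24 days.
S3 is on the critical path; changing it to 14 makes that path 26 days.
The critical path is still S3→S6→S7; finish is now 26 days.
Change in finish: 26 − 24 = +2 days.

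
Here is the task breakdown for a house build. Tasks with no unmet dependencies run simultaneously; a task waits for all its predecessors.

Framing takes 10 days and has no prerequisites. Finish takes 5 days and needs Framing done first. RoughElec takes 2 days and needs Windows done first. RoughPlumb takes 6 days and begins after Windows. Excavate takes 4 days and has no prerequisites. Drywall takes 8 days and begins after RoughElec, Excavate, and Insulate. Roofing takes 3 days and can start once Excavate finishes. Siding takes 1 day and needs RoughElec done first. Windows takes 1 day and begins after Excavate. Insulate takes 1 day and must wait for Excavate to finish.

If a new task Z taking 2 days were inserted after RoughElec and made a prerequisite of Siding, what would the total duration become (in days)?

15

Originally the house build takes 15 days.
With Z inserted, Siding now waits for max(RoughElec, Z).
New critical path: Excavate→Windows→RoughElec→Drywall = 4+1+2+8 = 15 ⇒ 15 days.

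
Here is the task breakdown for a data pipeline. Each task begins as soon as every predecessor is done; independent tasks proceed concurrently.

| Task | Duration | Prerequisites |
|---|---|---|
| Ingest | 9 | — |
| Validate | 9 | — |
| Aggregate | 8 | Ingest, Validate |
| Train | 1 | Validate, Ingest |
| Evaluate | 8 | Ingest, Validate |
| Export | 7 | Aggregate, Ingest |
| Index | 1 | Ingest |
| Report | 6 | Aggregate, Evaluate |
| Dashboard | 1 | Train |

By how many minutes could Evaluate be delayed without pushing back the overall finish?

1

The longest chain is Ingest→Aggregate→Export = 9+8+7 = 24; overall finish 24 minutes.
Longest path through Evaluate: 23 minutes (earliest finish 17, latest finish 18).
Slack of Evaluate = 10 − 9 = 1 minute.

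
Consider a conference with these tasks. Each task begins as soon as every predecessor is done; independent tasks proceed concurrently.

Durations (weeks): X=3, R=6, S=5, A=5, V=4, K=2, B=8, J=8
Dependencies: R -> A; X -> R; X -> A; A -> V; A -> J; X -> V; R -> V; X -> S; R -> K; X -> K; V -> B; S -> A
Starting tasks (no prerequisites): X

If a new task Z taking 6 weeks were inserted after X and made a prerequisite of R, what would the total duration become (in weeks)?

32

Originally the conference takes 26 weeks.
With Z inserted, R now waits for max(X, Z).
New critical path: X→Z→R→A→V→B = 3+6+6+5+4+8 = 32 ⇒ 32 weeks.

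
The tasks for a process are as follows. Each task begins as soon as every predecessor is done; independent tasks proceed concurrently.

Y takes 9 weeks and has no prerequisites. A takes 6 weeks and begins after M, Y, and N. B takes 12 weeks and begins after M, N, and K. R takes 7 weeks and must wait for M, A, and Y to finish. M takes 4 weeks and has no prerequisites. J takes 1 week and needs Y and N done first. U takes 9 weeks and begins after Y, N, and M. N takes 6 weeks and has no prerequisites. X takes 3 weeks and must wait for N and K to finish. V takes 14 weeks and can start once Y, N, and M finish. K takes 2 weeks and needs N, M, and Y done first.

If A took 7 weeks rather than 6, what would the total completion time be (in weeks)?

23

Baseline: Y→V = 9+14 = 23 → 23 weeks.
A has 1 week of float (longest path through it is 22).
No other chain overtakes it, so the finish is 23 weeks.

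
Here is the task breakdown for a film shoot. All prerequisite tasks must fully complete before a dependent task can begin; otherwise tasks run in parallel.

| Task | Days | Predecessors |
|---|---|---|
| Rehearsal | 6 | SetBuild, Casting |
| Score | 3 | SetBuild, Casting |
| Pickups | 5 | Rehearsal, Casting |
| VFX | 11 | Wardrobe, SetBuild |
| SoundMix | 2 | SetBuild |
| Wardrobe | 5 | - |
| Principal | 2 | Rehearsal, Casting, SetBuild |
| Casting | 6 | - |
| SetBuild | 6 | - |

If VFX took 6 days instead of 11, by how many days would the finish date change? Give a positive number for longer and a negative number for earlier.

0

As given, the longest chain is SetBuild→VFX = 6+11 = 17, so the finish is 17 days.
Since VFX is critical, the -5 change carries straight to that chain (now 12 days).
The binding chain switches to Casting→Rehearsal→Pickups = 6+6+5 = 17; finish 17 days.
Change in finish: 17 − 17 = +0 days.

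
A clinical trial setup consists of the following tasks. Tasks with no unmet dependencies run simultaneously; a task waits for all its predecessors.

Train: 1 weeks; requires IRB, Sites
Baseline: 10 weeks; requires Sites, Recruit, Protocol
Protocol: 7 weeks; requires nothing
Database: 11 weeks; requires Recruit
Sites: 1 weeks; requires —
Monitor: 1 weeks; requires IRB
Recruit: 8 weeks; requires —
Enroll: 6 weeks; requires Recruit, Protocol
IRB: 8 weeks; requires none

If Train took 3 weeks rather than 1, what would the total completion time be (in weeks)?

Baseline: Recruit→Database = 8+11 = 19 → 19 weeks.
Train has 10 weeks of float (longest path through it is 9).
The critical path is still Recruit→Database; finish is now 19 weeks.

19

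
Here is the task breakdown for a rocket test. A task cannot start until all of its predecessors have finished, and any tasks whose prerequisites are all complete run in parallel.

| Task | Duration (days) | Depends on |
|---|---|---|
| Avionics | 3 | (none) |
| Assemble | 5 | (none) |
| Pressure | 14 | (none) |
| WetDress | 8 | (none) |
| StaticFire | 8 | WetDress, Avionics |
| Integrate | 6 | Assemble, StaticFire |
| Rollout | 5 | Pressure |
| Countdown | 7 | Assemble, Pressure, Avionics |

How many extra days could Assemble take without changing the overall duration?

10

Critical path: WetDress→StaticFire→Integrate = 8+8+6 = 22, so the finish is 22 days.
Longest path through Assemble: 12 days (earliest finish 5, latest finish 15).
Slack of Assemble = 10 − 0 = 10 days.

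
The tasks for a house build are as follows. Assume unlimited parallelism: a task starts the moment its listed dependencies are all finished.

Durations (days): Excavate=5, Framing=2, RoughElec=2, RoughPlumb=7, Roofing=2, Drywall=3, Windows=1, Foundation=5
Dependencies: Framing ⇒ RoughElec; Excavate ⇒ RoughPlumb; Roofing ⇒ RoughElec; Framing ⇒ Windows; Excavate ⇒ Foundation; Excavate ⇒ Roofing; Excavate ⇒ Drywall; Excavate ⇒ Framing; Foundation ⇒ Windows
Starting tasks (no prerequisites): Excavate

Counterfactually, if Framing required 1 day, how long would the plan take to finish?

Critical path before the change: Excavate→RoughPlumb = 5+7 = 12 giving 12 days.
The longest path through Framing is only 9 days, so Framing has float 3.
That remains the longest chain; total 12 days.

12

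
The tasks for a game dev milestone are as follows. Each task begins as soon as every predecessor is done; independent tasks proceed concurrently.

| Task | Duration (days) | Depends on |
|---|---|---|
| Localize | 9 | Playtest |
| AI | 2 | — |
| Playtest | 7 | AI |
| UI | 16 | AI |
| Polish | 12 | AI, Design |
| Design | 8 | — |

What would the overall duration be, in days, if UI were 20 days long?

Baseline: Design→Polish = 8+12 = 20 → 20 days.
UI has 2 days of float (longest path through it is 18).
New critical path: AI→UI = 2+20 = 22 ⇒ 22 days.

22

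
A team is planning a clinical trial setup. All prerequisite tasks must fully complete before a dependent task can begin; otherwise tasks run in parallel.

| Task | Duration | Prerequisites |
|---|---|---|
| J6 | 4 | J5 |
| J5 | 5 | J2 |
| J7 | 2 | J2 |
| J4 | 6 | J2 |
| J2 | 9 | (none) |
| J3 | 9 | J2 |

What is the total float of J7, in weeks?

7

The longest chain is J2→J3 = 9+9 = 18; overall finish 18 weeks.
J7 finishes as early as 11 and must finish by 18.
Float = 18 − 11 = 7.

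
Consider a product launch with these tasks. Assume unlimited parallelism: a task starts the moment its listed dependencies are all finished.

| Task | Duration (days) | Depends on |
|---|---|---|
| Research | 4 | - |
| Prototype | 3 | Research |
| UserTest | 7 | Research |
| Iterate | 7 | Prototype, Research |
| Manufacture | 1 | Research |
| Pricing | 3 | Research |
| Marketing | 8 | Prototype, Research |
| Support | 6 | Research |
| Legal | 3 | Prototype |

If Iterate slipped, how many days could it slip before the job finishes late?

1

Research→Prototype→Marketing = 4+3+8 = 15 sets the makespan at 15 days.
Iterate finishes as early as 14 and must finish by 15.
Float = 15 − 14 = 1.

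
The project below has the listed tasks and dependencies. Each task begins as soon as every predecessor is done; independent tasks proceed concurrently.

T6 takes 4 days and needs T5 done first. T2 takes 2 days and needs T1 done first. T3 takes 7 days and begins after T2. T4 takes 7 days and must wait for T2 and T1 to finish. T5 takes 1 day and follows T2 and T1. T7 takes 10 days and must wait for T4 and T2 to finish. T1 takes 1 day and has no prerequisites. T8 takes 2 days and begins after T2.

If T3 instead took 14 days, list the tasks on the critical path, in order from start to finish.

T1, T2, T4, T7

The binding path is T1→T2→T4→T7 = 1+2+7+10 = 20; finish at 20 days.
The longest path through T3 is only 10 days, so T3 has float 10.
No other chain overtakes it, so the finish is 20 days.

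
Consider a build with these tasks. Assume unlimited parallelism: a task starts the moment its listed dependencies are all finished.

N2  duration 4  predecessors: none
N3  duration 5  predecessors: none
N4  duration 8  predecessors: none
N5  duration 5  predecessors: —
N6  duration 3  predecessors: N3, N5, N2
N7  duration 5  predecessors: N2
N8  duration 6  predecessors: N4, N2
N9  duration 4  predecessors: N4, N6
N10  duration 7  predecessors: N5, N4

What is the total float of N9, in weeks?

3

N4→N10 = 8+7 = 15 sets the makespan at 15 weeks.
Longest path through N9: 12 weeks (earliest finish 12, latest finish 15).
So N9 can slip 15 − 12 = 3 weeks.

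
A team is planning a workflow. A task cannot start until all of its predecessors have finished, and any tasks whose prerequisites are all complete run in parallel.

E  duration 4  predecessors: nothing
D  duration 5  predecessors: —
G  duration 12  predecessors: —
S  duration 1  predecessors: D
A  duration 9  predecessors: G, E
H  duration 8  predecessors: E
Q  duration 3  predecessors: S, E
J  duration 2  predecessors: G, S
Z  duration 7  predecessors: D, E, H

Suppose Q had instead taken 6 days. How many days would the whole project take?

21

Critical path before the change: G→A = 12+9 = 21 giving 21 days.
The longest path through Q is only 9 days, so Q has float 12.
That remains the longest chain; total 21 days.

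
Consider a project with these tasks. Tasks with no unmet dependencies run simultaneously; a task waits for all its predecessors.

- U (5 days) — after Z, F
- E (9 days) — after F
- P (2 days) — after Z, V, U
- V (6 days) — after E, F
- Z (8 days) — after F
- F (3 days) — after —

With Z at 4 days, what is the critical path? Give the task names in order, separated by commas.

F, E, V, P

Baseline: F→E→V→P = 3+9+6+2 = 20 → 20 days.
The longest path through Z is only 18 days, so Z has float 2.
The critical path is still F→E→V→P; finish is now 20 days.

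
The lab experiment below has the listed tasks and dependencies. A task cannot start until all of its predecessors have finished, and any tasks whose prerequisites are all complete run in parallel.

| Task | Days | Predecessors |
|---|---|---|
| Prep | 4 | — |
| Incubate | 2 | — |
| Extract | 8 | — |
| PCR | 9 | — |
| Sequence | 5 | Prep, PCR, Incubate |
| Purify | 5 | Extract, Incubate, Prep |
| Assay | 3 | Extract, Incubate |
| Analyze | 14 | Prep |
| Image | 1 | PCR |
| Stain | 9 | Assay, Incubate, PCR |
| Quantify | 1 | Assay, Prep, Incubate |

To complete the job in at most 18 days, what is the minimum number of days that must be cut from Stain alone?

Current finish: 20 days; target: 18.
Stain is on every critical path, so each day cut from Stain cuts the finish by one (this holds down to a finish of 18).
Need 20 − 18 = 2 days off Stain → Stain becomes 7 days, finish becomes 18.

2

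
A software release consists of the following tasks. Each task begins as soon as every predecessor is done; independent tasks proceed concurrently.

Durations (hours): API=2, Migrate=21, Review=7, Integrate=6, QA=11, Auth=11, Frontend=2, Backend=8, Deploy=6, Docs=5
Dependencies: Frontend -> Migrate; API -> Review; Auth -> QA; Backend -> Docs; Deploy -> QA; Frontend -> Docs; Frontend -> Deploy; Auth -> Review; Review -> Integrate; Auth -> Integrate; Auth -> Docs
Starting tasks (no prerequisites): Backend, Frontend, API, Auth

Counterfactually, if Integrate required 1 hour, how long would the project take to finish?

23

Baseline: Auth→Review→Integrate = 11+7+6 = 24 → 24 hours.
Integrate is on the critical path; changing it to 1 makes that path 19 hours.
The binding chain switches to Frontend→Migrate = 2+21 = 23; finish 23 hours.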